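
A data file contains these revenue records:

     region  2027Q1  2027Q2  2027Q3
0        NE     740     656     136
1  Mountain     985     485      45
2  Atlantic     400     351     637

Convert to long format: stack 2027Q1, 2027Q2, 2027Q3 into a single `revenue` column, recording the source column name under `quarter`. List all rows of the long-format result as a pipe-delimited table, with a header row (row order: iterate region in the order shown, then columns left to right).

Each (region, column) pair becomes one row: 3 × 3 = 9 rows.
For example, (NE, 2027Q1) → revenue=740.

| region | quarter | revenue |
| NE | 2027Q1 | 740 |
| NE | 2027Q2 | 656 |
| NE | 2027Q3 | 136 |
| Mountain | 2027Q1 | 985 |
| Mountain | 2027Q2 | 485 |
| Mountain | 2027Q3 | 45 |
| Atlantic | 2027Q1 | 400 |
| Atlantic | 2027Q2 | 351 |
| Atlantic | 2027Q3 | 637 |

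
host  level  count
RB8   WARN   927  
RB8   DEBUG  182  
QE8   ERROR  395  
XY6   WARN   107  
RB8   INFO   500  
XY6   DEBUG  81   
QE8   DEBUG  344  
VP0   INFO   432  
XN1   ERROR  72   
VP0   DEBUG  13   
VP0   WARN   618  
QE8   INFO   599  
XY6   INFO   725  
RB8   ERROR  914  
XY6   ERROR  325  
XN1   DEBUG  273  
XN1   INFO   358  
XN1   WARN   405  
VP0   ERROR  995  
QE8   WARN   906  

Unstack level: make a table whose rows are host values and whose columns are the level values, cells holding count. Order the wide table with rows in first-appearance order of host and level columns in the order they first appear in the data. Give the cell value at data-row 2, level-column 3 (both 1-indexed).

395

With rows in first-appearance order of host, row 2 is host=QE8. level columns in first-appearance order: WARN, DEBUG, ERROR, INFO; column 3 is ERROR.
Long rows with host=QE8, level=ERROR: count = 395.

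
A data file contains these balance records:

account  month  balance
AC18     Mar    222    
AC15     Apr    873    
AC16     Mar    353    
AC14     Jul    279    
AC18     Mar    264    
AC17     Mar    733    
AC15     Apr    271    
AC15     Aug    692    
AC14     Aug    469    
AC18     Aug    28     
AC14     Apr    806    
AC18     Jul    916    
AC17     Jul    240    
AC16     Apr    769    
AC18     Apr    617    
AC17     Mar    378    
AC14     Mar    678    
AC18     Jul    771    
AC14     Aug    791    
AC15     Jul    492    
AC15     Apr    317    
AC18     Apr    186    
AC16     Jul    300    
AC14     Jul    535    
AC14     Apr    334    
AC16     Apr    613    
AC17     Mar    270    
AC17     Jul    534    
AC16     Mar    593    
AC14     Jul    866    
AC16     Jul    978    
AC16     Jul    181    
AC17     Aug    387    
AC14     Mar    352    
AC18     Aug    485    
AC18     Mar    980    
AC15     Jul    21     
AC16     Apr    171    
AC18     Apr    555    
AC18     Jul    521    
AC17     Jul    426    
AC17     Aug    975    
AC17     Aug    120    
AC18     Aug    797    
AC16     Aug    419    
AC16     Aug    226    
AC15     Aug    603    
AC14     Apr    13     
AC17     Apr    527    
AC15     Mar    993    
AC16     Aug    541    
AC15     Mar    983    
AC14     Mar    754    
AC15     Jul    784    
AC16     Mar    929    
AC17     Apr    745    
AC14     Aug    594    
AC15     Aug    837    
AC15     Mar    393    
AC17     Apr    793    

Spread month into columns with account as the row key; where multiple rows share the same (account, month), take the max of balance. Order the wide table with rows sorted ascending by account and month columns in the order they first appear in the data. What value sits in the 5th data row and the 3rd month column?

With rows sorted ascending by account, row 5 is account=AC18. month columns in first-appearance order: Mar, Apr, Jul, Aug; column 3 is Jul.
Long rows with account=AC18, month=Jul: max(916, 771, 521) = 916.

916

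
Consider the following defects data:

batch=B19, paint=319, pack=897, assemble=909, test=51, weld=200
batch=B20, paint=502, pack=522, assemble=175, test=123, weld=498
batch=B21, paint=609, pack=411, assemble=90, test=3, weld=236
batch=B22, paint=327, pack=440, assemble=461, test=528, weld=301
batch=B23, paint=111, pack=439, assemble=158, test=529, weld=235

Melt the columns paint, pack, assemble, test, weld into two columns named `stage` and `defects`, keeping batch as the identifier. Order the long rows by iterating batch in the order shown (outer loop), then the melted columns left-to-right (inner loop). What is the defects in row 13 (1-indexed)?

25 rows total (5 × 5). Row 13: index ⌊(13-1)/5⌋ = 2 into batch → B21; (13-1) mod 5 = 2 into the melted columns → assemble.
So row 13 is (B21, assemble, 90); defects = 90.

90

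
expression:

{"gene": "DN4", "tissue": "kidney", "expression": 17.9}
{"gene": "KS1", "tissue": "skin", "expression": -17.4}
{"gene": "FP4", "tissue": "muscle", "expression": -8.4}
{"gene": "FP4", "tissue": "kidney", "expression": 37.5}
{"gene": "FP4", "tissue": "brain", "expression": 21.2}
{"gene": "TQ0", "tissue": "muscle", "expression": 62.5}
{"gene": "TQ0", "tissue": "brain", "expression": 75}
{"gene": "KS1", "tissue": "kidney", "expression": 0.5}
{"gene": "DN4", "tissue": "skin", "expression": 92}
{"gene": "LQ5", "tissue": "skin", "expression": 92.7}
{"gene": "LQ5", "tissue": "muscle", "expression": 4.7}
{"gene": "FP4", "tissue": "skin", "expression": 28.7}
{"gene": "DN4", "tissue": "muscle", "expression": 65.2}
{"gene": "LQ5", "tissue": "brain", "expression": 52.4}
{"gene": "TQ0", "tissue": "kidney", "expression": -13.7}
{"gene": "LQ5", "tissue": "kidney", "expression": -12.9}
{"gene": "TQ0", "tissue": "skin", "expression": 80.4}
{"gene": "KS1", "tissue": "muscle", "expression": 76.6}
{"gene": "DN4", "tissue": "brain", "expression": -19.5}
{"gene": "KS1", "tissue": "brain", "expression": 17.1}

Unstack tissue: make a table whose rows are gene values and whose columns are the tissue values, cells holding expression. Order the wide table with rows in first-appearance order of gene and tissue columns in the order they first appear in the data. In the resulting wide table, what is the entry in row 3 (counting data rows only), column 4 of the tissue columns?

With rows in first-appearance order of gene, row 3 is gene=FP4. tissue columns in first-appearance order: kidney, skin, muscle, brain; column 4 is brain.
Long rows with gene=FP4, tissue=brain: expression = 21.2.

21.2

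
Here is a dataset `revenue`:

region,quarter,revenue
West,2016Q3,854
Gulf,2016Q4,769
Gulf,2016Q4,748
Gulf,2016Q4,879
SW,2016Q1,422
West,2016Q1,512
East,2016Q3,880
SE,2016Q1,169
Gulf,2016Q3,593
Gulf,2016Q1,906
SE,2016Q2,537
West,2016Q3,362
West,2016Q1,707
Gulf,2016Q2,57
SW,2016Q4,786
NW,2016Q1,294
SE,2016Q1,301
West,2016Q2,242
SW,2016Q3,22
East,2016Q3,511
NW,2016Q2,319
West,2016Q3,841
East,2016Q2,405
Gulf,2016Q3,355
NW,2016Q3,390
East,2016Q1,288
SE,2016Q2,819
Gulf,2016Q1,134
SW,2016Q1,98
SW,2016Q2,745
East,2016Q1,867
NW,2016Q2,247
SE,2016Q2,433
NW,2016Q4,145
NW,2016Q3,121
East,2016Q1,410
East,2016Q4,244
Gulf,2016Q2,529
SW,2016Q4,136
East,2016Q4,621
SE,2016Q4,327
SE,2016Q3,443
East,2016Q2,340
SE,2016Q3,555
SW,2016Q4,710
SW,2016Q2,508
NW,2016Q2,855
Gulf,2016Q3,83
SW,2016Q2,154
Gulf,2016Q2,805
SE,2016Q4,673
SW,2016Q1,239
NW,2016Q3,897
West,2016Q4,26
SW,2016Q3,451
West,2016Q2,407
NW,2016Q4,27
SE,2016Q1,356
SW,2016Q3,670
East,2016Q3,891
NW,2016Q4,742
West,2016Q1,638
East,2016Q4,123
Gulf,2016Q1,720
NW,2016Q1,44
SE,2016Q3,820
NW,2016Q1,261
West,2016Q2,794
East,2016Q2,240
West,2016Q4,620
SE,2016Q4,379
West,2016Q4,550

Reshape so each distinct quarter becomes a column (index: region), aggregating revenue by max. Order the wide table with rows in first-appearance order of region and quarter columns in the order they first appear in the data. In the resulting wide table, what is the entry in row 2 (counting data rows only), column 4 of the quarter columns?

With rows in first-appearance order of region, row 2 is region=Gulf. quarter columns in first-appearance order: 2016Q3, 2016Q4, 2016Q1, 2016Q2; column 4 is 2016Q2.
Long rows with region=Gulf, quarter=2016Q2: max(57, 529, 805) = 805.

805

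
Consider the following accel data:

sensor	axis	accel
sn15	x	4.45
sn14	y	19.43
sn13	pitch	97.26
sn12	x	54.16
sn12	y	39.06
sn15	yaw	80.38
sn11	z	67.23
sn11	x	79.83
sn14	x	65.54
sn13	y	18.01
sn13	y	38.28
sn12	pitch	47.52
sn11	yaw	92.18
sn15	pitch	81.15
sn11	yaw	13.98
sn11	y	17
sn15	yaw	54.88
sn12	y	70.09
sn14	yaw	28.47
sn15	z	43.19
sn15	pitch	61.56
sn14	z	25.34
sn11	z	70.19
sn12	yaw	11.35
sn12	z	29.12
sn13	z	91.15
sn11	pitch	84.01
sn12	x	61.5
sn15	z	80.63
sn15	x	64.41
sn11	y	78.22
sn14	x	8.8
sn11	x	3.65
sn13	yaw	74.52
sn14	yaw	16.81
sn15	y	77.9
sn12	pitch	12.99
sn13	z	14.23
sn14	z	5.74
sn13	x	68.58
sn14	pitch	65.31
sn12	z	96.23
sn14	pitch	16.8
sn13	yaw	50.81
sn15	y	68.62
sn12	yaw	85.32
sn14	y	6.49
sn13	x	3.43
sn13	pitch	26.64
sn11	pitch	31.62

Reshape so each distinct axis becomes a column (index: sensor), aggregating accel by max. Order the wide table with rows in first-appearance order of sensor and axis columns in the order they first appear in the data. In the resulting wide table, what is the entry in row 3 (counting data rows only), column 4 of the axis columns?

74.52

With rows in first-appearance order of sensor, row 3 is sensor=sn13. axis columns in first-appearance order: x, y, pitch, yaw, z; column 4 is yaw.
Long rows with sensor=sn13, axis=yaw: max(74.52, 50.81) = 74.52.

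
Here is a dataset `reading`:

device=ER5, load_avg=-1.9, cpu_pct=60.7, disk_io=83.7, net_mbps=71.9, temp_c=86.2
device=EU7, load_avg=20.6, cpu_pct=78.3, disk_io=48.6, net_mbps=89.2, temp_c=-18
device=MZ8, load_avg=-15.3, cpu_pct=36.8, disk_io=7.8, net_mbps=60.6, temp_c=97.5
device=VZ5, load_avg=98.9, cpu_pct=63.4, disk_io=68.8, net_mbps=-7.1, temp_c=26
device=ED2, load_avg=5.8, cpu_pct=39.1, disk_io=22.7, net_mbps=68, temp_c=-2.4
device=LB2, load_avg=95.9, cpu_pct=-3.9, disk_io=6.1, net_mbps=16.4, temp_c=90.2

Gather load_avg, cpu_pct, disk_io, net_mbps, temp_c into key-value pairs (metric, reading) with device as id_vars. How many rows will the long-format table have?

30

6 device values × 5 melted columns = 30 rows.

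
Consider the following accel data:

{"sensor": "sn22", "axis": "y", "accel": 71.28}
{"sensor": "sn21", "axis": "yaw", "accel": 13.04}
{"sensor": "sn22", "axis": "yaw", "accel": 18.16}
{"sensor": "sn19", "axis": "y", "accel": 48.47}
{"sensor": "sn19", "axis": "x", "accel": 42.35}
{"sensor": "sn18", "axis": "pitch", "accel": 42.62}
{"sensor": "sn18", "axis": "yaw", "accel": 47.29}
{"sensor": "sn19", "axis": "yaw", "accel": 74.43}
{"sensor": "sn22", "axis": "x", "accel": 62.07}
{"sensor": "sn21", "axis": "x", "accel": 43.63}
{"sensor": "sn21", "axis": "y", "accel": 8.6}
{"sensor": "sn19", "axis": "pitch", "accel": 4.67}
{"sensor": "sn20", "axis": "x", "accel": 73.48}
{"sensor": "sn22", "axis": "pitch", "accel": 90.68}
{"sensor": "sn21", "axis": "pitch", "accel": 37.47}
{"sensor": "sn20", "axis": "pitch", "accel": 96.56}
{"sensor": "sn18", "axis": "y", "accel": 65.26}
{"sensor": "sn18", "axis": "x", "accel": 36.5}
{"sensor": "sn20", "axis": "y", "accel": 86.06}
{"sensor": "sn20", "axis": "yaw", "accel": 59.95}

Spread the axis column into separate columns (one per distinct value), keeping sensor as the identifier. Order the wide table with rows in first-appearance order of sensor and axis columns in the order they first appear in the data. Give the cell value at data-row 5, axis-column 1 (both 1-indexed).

86.06

With rows in first-appearance order of sensor, row 5 is sensor=sn20. axis columns in first-appearance order: y, yaw, x, pitch; column 1 is y.
Long rows with sensor=sn20, axis=y: accel = 86.06.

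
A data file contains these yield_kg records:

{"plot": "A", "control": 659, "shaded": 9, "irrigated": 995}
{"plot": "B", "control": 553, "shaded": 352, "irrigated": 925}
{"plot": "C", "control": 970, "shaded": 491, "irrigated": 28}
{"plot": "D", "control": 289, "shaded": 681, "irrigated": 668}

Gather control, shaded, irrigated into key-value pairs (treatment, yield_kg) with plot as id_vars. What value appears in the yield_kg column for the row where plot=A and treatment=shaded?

Unpivoting turns each (plot, wide-column) pair into one long row.
The wide cell at row A, column shaded holds 9, so the long row (A, shaded) has yield_kg=9.

9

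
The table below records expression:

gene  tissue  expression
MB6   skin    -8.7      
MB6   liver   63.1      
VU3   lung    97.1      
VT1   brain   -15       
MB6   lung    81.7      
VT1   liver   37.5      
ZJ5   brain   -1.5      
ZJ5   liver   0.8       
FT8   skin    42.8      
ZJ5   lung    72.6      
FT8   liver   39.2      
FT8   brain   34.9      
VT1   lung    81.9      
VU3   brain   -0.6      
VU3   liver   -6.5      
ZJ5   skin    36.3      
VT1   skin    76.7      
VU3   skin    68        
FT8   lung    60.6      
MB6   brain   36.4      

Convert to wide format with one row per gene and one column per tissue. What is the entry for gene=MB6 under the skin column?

Wide layout: rows indexed by gene, columns are the 4 distinct tissue values (skin, liver, lung, brain).
Cell (gene=MB6, tissue=skin) draws from the long row where gene=MB6 and tissue=skin, which has expression=-8.7.

-8.7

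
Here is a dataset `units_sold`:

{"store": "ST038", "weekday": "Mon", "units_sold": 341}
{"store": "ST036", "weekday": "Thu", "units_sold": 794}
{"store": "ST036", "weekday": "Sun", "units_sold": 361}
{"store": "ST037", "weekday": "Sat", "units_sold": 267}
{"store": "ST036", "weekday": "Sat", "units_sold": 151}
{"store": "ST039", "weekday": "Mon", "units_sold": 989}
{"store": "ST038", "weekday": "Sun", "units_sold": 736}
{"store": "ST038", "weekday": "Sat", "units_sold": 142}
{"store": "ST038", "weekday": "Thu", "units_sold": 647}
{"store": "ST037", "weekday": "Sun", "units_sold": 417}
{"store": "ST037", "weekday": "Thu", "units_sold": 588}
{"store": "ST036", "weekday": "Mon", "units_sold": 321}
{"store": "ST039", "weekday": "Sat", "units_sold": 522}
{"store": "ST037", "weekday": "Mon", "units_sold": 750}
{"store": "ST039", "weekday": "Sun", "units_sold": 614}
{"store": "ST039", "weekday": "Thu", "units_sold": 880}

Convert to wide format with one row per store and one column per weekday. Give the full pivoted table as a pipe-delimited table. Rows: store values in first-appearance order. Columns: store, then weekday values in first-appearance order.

Columns: store plus the 4 distinct weekday values (Mon, Thu, Sun, Sat).
For example, row ST038 column Mon takes units_sold=341 from the long row (ST038, Mon).

| store | Mon | Thu | Sun | Sat |
| ST038 | 341 | 647 | 736 | 142 |
| ST036 | 321 | 794 | 361 | 151 |
| ST037 | 750 | 588 | 417 | 267 |
| ST039 | 989 | 880 | 614 | 522 |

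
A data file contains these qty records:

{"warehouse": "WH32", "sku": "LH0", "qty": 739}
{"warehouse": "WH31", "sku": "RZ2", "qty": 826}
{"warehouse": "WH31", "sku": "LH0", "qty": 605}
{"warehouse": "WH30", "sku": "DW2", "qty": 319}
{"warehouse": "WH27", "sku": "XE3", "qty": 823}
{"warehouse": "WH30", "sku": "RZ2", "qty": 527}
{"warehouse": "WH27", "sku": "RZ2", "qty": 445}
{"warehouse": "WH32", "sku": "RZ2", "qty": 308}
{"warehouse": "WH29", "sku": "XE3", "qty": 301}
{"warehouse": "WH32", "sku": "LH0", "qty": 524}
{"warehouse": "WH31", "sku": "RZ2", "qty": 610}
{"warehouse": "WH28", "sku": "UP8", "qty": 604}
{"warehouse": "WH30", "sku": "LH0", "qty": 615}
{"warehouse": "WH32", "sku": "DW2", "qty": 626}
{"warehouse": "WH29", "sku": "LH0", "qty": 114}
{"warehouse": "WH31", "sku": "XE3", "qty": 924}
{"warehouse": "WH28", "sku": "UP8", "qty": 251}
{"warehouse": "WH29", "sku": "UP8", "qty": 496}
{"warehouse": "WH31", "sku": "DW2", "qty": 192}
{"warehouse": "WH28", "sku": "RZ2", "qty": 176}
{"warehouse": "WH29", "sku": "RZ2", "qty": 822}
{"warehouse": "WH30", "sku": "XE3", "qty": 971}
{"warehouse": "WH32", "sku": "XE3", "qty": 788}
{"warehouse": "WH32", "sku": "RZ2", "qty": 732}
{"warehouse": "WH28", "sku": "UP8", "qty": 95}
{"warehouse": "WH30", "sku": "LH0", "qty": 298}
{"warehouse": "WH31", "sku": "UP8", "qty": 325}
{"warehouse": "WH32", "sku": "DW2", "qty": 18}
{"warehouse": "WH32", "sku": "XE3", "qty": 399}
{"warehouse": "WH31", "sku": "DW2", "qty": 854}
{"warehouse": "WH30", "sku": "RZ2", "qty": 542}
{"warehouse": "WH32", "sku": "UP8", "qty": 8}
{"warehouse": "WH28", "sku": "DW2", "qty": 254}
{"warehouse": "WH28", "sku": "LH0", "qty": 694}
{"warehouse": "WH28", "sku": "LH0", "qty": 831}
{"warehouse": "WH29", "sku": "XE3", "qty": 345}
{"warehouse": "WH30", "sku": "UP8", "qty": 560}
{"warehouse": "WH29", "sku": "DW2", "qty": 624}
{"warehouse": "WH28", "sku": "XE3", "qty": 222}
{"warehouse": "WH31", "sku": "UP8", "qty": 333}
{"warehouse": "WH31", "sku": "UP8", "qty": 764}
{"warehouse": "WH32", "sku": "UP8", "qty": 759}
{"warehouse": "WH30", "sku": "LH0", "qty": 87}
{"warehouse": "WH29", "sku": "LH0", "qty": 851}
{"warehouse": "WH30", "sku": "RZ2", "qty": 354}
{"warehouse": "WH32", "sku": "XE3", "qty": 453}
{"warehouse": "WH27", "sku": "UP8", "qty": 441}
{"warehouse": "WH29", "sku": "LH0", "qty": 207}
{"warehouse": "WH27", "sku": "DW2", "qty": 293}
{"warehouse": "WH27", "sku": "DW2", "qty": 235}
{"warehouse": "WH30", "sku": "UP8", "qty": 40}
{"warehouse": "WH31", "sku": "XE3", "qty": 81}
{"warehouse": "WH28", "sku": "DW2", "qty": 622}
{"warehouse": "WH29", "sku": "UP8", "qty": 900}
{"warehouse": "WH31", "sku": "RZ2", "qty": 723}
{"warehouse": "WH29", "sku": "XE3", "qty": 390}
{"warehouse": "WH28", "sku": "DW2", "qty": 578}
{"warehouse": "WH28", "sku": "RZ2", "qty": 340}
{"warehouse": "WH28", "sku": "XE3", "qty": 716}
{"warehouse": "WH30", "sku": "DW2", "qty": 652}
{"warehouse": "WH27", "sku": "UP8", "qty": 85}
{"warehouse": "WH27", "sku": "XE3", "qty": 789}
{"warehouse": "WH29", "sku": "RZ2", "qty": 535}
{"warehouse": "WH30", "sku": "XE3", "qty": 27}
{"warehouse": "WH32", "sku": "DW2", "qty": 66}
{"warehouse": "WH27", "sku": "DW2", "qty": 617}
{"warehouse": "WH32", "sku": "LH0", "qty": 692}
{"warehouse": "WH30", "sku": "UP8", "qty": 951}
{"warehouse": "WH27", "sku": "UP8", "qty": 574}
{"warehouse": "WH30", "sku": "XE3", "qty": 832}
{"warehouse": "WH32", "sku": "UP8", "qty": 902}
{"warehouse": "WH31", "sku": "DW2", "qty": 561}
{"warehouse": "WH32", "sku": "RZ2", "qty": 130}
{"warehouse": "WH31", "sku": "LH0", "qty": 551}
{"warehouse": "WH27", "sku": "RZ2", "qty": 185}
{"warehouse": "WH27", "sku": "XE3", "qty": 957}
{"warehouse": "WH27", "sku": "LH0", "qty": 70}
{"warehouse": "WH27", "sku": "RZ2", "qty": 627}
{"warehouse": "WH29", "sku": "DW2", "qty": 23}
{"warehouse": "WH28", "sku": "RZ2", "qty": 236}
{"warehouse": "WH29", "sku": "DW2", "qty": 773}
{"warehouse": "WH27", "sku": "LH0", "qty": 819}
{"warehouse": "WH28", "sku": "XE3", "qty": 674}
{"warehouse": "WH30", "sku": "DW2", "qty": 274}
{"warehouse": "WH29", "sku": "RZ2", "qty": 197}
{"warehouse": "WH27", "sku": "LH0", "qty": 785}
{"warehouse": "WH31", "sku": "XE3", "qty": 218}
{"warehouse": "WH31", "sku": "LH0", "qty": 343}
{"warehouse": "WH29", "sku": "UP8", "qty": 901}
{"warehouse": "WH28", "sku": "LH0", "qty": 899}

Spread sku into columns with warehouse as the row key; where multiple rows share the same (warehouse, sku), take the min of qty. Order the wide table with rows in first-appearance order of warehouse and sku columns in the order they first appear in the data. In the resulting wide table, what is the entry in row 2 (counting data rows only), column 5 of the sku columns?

325

With rows in first-appearance order of warehouse, row 2 is warehouse=WH31. sku columns in first-appearance order: LH0, RZ2, DW2, XE3, UP8; column 5 is UP8.
Long rows with warehouse=WH31, sku=UP8: min(325, 333, 764) = 325.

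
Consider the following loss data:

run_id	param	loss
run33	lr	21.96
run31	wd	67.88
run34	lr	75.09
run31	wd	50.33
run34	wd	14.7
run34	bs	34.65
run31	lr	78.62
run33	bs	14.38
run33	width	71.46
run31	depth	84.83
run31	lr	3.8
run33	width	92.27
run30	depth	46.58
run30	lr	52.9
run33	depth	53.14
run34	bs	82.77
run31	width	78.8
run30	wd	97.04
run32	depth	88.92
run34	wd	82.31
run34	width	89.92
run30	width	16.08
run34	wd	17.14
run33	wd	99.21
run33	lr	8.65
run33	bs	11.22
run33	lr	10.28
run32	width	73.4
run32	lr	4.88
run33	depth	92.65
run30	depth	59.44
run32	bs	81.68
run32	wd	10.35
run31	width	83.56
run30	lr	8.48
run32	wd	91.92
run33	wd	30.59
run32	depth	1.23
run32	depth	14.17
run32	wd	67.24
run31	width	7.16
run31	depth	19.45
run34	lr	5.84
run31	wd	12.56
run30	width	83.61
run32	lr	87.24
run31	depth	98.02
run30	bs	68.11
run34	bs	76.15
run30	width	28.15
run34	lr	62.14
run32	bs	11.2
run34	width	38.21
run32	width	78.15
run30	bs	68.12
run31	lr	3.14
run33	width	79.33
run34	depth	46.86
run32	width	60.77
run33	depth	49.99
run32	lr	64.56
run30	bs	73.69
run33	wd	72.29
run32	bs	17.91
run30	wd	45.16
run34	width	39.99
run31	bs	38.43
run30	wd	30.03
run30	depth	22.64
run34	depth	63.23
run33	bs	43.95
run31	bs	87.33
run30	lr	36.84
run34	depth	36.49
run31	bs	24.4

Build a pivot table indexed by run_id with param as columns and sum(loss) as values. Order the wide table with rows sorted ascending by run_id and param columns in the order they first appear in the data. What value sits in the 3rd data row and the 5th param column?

104.32

With rows sorted ascending by run_id, row 3 is run_id=run32. param columns in first-appearance order: lr, wd, bs, width, depth; column 5 is depth.
Long rows with run_id=run32, param=depth: 88.92 + 1.23 + 14.17 = 104.32.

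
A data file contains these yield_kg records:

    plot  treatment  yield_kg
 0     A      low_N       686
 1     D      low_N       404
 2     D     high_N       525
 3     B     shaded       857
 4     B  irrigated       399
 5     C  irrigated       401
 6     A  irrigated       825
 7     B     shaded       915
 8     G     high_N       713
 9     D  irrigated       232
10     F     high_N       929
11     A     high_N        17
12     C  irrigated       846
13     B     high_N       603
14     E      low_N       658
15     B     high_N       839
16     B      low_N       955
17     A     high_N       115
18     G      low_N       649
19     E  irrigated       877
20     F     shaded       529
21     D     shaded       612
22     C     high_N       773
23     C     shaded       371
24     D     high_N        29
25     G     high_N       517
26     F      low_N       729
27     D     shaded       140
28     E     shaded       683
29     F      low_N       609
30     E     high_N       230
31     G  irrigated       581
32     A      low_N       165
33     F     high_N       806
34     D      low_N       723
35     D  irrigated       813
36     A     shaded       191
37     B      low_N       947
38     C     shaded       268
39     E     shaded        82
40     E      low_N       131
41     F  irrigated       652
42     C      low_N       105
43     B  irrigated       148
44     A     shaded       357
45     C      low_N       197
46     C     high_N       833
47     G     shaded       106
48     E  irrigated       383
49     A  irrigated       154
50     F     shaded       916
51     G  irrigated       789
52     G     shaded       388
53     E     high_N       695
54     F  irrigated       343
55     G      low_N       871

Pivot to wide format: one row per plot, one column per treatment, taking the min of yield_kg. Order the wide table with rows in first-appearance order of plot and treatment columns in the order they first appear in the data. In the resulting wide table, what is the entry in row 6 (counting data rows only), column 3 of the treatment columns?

With rows in first-appearance order of plot, row 6 is plot=F. treatment columns in first-appearance order: low_N, high_N, shaded, irrigated; column 3 is shaded.
Long rows with plot=F, treatment=shaded: min(529, 916) = 529.

529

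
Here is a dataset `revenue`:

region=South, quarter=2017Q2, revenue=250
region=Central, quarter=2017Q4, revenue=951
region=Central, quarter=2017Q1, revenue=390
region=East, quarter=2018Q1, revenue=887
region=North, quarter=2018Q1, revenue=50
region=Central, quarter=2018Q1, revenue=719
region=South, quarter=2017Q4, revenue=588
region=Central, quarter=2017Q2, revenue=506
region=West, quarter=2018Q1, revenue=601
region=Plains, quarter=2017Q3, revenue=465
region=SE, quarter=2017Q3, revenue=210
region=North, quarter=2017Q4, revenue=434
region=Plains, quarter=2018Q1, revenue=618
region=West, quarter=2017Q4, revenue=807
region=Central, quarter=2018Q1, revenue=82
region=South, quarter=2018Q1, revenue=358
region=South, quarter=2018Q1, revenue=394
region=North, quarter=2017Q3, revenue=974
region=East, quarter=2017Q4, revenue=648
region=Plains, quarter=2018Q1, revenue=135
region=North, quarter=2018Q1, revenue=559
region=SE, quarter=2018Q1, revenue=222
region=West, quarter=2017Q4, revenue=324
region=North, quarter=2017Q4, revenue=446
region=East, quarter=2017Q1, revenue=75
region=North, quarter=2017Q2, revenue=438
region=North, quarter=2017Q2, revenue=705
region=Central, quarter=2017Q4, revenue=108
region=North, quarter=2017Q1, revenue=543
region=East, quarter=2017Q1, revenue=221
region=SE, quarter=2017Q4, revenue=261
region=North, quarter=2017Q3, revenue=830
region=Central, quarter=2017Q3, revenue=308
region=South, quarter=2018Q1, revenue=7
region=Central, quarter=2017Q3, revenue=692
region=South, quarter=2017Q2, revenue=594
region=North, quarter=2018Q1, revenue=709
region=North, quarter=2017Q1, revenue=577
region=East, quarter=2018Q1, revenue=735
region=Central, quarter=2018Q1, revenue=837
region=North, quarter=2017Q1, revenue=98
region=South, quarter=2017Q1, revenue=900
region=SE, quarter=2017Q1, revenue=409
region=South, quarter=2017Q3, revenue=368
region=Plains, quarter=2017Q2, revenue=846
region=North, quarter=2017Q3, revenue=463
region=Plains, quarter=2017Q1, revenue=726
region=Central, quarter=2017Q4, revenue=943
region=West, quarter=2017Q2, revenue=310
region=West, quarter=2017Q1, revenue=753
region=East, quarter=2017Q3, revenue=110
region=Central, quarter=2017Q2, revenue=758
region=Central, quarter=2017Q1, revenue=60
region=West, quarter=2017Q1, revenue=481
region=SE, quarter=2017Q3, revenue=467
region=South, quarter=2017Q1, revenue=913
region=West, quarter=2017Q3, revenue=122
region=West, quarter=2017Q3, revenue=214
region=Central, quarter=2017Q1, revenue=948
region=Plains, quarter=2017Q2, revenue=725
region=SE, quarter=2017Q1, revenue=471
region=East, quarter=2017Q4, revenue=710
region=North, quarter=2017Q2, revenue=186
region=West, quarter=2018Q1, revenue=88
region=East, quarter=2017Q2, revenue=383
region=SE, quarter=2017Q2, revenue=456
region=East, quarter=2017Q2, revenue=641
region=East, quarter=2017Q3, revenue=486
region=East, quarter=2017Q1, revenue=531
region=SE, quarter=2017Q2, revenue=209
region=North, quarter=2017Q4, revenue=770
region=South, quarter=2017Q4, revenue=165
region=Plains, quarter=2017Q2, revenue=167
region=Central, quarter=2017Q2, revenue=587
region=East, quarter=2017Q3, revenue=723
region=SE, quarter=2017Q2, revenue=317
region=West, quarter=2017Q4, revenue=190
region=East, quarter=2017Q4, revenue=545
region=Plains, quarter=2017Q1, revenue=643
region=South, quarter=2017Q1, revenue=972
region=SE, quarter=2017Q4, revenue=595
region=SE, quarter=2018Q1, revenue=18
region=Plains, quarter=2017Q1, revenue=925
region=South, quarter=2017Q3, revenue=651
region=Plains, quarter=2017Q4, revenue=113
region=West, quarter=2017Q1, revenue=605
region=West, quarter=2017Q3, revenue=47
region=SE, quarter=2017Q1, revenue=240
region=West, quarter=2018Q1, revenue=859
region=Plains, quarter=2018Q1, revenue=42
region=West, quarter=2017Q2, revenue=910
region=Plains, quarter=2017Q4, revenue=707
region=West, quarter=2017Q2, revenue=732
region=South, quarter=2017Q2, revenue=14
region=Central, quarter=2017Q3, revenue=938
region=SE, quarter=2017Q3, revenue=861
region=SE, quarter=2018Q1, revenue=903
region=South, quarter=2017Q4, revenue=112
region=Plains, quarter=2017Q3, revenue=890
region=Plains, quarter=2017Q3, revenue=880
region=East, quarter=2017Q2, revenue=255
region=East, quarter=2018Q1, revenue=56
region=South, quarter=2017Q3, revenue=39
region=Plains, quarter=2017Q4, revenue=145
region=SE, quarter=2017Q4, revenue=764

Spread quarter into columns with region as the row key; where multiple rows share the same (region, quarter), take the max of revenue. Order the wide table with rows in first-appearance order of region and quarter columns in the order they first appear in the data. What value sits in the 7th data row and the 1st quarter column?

456

With rows in first-appearance order of region, row 7 is region=SE. quarter columns in first-appearance order: 2017Q2, 2017Q4, 2017Q1, 2018Q1, 2017Q3; column 1 is 2017Q2.
Long rows with region=SE, quarter=2017Q2: max(456, 209, 317) = 456.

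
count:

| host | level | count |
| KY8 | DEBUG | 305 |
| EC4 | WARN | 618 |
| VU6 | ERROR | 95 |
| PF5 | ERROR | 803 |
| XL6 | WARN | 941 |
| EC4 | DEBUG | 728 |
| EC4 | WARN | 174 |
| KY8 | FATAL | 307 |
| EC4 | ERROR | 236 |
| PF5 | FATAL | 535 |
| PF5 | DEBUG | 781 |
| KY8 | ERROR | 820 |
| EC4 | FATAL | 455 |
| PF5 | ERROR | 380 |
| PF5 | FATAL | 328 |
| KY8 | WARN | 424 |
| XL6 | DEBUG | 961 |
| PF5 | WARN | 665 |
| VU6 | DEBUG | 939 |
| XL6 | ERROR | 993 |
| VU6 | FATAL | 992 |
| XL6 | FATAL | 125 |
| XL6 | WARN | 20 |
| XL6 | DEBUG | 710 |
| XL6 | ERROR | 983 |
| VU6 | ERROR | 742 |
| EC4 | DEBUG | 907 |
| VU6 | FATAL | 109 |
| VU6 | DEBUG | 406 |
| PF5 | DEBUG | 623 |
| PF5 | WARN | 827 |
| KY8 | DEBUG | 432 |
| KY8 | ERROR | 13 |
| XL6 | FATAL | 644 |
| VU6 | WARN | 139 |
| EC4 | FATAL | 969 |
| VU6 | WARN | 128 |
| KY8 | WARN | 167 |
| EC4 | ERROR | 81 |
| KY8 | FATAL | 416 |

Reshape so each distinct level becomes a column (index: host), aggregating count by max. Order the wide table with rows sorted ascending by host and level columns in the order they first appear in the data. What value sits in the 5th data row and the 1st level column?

With rows sorted ascending by host, row 5 is host=XL6. level columns in first-appearance order: DEBUG, WARN, ERROR, FATAL; column 1 is DEBUG.
Long rows with host=XL6, level=DEBUG: max(961, 710) = 961.

961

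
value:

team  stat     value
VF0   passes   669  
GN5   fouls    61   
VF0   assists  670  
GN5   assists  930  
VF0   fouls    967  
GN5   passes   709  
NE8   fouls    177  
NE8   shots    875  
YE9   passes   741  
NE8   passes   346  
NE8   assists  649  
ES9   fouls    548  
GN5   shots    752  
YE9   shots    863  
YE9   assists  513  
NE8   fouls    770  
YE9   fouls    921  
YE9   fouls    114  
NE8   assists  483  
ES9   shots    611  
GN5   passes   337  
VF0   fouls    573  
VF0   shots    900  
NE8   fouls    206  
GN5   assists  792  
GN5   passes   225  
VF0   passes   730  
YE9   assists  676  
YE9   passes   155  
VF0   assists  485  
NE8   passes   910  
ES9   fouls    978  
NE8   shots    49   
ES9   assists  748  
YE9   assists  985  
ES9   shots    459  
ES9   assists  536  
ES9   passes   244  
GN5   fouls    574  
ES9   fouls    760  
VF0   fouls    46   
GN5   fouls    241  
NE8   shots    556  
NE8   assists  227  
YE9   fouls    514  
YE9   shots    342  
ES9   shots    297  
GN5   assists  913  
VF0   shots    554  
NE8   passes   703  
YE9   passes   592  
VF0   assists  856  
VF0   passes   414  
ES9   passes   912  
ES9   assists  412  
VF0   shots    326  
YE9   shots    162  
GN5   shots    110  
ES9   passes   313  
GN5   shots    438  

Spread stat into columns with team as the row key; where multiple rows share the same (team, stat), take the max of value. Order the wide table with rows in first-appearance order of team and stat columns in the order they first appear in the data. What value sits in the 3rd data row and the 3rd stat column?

649

With rows in first-appearance order of team, row 3 is team=NE8. stat columns in first-appearance order: passes, fouls, assists, shots; column 3 is assists.
Long rows with team=NE8, stat=assists: max(649, 483, 227) = 649.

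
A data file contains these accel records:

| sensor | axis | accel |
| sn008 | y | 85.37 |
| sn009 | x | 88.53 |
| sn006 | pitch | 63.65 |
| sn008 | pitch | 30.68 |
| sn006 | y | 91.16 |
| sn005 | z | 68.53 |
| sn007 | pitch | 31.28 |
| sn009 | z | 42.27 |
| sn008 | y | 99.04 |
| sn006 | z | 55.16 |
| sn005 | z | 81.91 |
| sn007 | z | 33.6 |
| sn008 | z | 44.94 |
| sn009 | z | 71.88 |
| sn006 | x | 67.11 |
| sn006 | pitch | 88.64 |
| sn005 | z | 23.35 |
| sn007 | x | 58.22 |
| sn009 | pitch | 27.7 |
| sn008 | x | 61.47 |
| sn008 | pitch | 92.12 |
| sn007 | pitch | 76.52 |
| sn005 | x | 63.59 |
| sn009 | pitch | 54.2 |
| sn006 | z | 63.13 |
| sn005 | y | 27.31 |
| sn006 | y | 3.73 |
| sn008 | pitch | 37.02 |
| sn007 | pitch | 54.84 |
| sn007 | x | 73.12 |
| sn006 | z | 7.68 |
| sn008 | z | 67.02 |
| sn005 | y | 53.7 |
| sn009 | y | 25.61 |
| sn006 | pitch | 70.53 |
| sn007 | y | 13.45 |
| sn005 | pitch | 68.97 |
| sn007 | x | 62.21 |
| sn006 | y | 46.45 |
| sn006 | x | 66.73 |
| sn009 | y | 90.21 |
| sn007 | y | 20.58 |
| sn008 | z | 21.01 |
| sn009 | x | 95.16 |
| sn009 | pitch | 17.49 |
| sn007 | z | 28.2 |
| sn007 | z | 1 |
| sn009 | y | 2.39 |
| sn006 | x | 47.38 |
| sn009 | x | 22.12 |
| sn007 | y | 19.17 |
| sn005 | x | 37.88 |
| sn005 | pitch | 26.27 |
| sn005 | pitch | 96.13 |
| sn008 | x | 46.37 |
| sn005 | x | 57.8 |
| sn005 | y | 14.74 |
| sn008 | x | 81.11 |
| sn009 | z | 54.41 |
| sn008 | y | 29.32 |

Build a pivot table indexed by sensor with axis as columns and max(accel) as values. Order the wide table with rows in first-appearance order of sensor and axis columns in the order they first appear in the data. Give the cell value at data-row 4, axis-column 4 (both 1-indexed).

With rows in first-appearance order of sensor, row 4 is sensor=sn005. axis columns in first-appearance order: y, x, pitch, z; column 4 is z.
Long rows with sensor=sn005, axis=z: max(68.53, 81.91, 23.35) = 81.91.

81.91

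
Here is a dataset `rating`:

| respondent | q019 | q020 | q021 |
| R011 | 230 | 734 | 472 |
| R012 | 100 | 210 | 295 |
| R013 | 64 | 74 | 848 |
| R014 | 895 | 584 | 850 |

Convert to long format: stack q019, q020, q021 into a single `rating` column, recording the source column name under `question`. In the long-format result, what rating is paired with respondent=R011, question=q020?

734

Unpivoting turns each (respondent, wide-column) pair into one long row.
The wide cell at row R011, column q020 holds 734, so the long row (R011, q020) has rating=734.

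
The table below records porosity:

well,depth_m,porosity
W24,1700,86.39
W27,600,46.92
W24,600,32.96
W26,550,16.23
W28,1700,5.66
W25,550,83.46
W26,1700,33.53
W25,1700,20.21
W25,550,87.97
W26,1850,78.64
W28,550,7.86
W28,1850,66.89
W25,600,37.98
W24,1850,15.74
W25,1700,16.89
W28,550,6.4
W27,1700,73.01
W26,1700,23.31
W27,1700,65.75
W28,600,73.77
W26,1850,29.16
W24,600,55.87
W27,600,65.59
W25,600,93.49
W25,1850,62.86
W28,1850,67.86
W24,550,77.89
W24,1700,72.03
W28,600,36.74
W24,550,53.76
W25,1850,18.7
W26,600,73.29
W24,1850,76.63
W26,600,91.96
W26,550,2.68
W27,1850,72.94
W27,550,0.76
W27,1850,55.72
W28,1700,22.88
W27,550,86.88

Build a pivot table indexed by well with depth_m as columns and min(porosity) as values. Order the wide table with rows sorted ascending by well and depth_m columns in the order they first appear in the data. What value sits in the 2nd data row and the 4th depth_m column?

With rows sorted ascending by well, row 2 is well=W25. depth_m columns in first-appearance order: 1700, 600, 550, 1850; column 4 is 1850.
Long rows with well=W25, depth_m=1850: min(62.86, 18.7) = 18.7.

18.7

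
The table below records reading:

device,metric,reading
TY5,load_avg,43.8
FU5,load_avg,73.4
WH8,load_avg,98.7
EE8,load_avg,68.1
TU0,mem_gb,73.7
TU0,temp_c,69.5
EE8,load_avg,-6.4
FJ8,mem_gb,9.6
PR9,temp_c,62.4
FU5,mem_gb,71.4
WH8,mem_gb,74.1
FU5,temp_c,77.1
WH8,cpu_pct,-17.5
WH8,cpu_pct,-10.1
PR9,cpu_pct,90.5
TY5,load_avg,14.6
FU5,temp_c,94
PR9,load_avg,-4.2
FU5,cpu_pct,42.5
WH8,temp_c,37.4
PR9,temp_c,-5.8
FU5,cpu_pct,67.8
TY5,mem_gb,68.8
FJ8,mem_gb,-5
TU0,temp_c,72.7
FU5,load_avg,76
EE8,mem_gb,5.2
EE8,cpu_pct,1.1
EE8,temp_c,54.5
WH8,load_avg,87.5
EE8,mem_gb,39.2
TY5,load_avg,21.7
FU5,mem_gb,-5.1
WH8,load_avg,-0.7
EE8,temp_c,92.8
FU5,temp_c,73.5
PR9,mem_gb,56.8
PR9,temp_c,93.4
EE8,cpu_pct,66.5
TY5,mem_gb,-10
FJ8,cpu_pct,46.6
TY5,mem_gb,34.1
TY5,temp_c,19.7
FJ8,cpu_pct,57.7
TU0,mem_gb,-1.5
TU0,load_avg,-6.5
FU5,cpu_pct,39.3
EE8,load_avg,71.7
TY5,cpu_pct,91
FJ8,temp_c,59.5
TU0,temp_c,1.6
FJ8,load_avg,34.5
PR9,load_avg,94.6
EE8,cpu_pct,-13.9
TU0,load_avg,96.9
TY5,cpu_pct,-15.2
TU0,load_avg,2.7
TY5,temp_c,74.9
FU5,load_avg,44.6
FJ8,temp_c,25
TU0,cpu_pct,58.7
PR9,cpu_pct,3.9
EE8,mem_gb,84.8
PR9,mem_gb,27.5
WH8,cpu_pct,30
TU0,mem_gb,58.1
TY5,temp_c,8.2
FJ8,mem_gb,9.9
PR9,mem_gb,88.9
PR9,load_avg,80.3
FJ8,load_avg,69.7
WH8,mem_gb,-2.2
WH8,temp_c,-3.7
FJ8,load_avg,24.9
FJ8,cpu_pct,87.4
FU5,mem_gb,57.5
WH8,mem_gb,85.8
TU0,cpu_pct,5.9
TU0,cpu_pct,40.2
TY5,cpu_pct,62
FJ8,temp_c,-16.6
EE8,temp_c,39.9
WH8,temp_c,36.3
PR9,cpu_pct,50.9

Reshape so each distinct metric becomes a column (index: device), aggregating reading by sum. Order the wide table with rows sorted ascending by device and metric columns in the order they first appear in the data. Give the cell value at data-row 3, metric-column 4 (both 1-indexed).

149.6

With rows sorted ascending by device, row 3 is device=FU5. metric columns in first-appearance order: load_avg, mem_gb, temp_c, cpu_pct; column 4 is cpu_pct.
Long rows with device=FU5, metric=cpu_pct: 42.5 + 67.8 + 39.3 = 149.6.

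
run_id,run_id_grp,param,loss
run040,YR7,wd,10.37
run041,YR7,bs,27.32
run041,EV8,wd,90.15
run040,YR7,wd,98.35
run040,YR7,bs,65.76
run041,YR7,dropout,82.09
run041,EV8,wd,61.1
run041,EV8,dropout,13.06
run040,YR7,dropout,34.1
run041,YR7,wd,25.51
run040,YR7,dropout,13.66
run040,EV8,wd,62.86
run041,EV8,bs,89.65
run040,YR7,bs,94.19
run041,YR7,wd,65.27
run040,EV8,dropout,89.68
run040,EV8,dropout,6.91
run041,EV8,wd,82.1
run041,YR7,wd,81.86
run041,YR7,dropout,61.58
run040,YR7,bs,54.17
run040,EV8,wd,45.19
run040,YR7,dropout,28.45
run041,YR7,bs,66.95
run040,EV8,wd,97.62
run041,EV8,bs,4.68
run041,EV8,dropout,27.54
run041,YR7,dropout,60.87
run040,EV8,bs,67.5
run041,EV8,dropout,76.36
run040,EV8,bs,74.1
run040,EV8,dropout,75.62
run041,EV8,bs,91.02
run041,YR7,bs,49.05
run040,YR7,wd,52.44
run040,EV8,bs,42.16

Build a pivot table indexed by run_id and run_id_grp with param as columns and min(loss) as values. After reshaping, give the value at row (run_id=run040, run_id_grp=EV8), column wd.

45.19

Rows with run_id=run040, run_id_grp=EV8 and param=wd: loss values are 62.86, 45.19, 97.62.
min(62.86, 45.19, 97.62) = 45.19.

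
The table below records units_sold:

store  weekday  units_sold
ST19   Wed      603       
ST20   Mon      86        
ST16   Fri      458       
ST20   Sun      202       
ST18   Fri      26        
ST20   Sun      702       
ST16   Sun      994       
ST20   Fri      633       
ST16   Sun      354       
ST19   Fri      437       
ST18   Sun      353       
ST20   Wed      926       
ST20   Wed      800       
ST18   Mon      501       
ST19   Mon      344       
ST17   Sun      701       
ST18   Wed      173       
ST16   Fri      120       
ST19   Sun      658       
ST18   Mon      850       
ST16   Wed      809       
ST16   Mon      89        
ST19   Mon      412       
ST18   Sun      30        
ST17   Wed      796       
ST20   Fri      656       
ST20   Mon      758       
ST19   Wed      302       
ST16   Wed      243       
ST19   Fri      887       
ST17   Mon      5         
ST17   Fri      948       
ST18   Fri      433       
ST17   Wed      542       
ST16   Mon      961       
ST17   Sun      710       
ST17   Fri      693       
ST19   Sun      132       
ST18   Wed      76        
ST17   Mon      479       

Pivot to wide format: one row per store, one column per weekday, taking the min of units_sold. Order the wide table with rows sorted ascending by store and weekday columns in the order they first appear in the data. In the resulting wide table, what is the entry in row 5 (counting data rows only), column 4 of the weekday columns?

202

With rows sorted ascending by store, row 5 is store=ST20. weekday columns in first-appearance order: Wed, Mon, Fri, Sun; column 4 is Sun.
Long rows with store=ST20, weekday=Sun: min(202, 702) = 202.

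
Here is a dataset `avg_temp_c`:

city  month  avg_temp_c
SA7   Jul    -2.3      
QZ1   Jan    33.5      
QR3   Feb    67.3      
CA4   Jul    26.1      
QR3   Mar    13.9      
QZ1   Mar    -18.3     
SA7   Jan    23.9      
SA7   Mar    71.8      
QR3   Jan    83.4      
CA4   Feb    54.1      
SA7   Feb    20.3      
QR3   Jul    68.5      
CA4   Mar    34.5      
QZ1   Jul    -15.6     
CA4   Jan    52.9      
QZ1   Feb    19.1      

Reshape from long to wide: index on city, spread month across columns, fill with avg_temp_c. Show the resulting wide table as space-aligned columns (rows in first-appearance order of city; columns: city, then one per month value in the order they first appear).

Columns: city plus the 4 distinct month values (Jul, Jan, Feb, Mar).
For example, row SA7 column Jul takes avg_temp_c=-2.3 from the long row (SA7, Jul).

city  Jul    Jan   Feb   Mar  
SA7   -2.3   23.9  20.3  71.8 
QZ1   -15.6  33.5  19.1  -18.3
QR3   68.5   83.4  67.3  13.9 
CA4   26.1   52.9  54.1  34.5 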